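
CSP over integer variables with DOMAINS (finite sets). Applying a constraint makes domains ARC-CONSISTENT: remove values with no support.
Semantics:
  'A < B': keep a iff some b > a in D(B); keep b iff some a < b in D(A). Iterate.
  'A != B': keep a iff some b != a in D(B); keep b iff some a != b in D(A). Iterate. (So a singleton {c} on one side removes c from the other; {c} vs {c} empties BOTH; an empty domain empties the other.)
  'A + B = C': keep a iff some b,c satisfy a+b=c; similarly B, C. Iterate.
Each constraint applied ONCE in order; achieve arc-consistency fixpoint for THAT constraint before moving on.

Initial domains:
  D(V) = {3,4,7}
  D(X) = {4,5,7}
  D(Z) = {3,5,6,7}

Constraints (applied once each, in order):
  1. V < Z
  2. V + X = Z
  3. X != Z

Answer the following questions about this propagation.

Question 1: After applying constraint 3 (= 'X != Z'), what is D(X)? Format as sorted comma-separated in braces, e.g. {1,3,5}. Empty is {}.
Constraint 1 (V < Z) on D(V)={3,4,7} D(Z)={3,5,6,7}: V {3,4,7}->{3,4}; Z {3,5,6,7}->{5,6,7}
Constraint 2 (V + X = Z) on D(V)={3,4} D(X)={4,5,7} D(Z)={5,6,7}: V {3,4}->{3}; X {4,5,7}->{4}; Z {5,6,7}->{7}
Constraint 3 (X != Z) on D(X)={4} D(Z)={7}: no change
So after constraint 3: D(X) = {4}

Answer: {4}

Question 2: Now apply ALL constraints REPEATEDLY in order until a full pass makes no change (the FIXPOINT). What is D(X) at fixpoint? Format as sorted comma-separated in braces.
Answer: {4}

Derivation:
pass 0 (initial): D(X)={4,5,7}
pass 1: V {3,4,7}->{3}; X {4,5,7}->{4}; Z {3,5,6,7}->{7}
pass 2: no change
Fixpoint after 2 passes: D(X) = {4}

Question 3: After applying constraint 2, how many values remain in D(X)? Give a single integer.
Answer: 1

Derivation:
Constraint 1 (V < Z) on D(V)={3,4,7} D(Z)={3,5,6,7}: V {3,4,7}->{3,4}; Z {3,5,6,7}->{5,6,7}
Constraint 2 (V + X = Z) on D(V)={3,4} D(X)={4,5,7} D(Z)={5,6,7}: V {3,4}->{3}; X {4,5,7}->{4}; Z {5,6,7}->{7}
So after constraint 2: D(X)={4}, size = 1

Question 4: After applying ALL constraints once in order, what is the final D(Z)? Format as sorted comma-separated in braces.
Answer: {7}

Derivation:
Constraint 1 (V < Z) on D(V)={3,4,7} D(Z)={3,5,6,7}: V {3,4,7}->{3,4}; Z {3,5,6,7}->{5,6,7}
Constraint 2 (V + X = Z) on D(V)={3,4} D(X)={4,5,7} D(Z)={5,6,7}: V {3,4}->{3}; X {4,5,7}->{4}; Z {5,6,7}->{7}
Constraint 3 (X != Z) on D(X)={4} D(Z)={7}: no change
So after all 3 constraints: D(Z) = {7}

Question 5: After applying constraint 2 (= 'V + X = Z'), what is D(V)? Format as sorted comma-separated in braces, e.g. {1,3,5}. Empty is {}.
Constraint 1 (V < Z) on D(V)={3,4,7} D(Z)={3,5,6,7}: V {3,4,7}->{3,4}; Z {3,5,6,7}->{5,6,7}
Constraint 2 (V + X = Z) on D(V)={3,4} D(X)={4,5,7} D(Z)={5,6,7}: V {3,4}->{3}; X {4,5,7}->{4}; Z {5,6,7}->{7}
So after constraint 2: D(V) = {3}

Answer: {3}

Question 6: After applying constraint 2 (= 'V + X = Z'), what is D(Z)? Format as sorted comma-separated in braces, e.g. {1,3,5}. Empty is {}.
Constraint 1 (V < Z) on D(V)={3,4,7} D(Z)={3,5,6,7}: V {3,4,7}->{3,4}; Z {3,5,6,7}->{5,6,7}
Constraint 2 (V + X = Z) on D(V)={3,4} D(X)={4,5,7} D(Z)={5,6,7}: V {3,4}->{3}; X {4,5,7}->{4}; Z {5,6,7}->{7}
So after constraint 2: D(Z) = {7}

Answer: {7}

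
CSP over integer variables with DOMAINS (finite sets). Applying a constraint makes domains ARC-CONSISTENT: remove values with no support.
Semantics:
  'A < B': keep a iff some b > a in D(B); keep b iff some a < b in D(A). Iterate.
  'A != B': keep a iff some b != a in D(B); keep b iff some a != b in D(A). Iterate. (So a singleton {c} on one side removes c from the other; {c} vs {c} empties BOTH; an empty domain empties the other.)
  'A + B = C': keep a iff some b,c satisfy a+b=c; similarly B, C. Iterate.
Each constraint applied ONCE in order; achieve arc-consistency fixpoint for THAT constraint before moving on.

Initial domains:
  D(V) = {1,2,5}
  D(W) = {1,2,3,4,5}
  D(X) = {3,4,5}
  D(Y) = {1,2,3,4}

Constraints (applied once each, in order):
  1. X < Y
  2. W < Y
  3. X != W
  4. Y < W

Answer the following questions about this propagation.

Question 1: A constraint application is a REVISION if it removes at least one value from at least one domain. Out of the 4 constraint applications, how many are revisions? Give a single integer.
Answer: 4

Derivation:
Constraint 1 (X < Y) on D(X)={3,4,5} D(Y)={1,2,3,4}: X {3,4,5}->{3}; Y {1,2,3,4}->{4} => REVISION
Constraint 2 (W < Y) on D(W)={1,2,3,4,5} D(Y)={4}: W {1,2,3,4,5}->{1,2,3} => REVISION
Constraint 3 (X != W) on D(X)={3} D(W)={1,2,3}: W {1,2,3}->{1,2} => REVISION
Constraint 4 (Y < W) on D(Y)={4} D(W)={1,2}: Y {4}->{}; W {1,2}->{} => REVISION
Total revisions = 4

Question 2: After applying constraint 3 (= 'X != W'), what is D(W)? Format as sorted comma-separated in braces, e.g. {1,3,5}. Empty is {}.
Answer: {1,2}

Derivation:
Constraint 1 (X < Y) on D(X)={3,4,5} D(Y)={1,2,3,4}: X {3,4,5}->{3}; Y {1,2,3,4}->{4}
Constraint 2 (W < Y) on D(W)={1,2,3,4,5} D(Y)={4}: W {1,2,3,4,5}->{1,2,3}
Constraint 3 (X != W) on D(X)={3} D(W)={1,2,3}: W {1,2,3}->{1,2}
So after constraint 3: D(W) = {1,2}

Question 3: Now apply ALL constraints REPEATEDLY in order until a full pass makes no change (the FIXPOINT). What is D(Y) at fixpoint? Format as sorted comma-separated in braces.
pass 0 (initial): D(Y)={1,2,3,4}
pass 1: W {1,2,3,4,5}->{}; X {3,4,5}->{3}; Y {1,2,3,4}->{}
pass 2: X {3}->{}
pass 3: no change
Fixpoint after 3 passes: D(Y) = {}

Answer: {}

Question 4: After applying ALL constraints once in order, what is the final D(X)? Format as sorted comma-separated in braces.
Constraint 1 (X < Y) on D(X)={3,4,5} D(Y)={1,2,3,4}: X {3,4,5}->{3}; Y {1,2,3,4}->{4}
Constraint 2 (W < Y) on D(W)={1,2,3,4,5} D(Y)={4}: W {1,2,3,4,5}->{1,2,3}
Constraint 3 (X != W) on D(X)={3} D(W)={1,2,3}: W {1,2,3}->{1,2}
Constraint 4 (Y < W) on D(Y)={4} D(W)={1,2}: Y {4}->{}; W {1,2}->{}
So after all 4 constraints: D(X) = {3}

Answer: {3}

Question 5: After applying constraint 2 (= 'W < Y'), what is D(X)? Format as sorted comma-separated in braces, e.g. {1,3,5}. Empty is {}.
Answer: {3}

Derivation:
Constraint 1 (X < Y) on D(X)={3,4,5} D(Y)={1,2,3,4}: X {3,4,5}->{3}; Y {1,2,3,4}->{4}
Constraint 2 (W < Y) on D(W)={1,2,3,4,5} D(Y)={4}: W {1,2,3,4,5}->{1,2,3}
So after constraint 2: D(X) = {3}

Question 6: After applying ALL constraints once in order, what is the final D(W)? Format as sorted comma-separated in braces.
Answer: {}

Derivation:
Constraint 1 (X < Y) on D(X)={3,4,5} D(Y)={1,2,3,4}: X {3,4,5}->{3}; Y {1,2,3,4}->{4}
Constraint 2 (W < Y) on D(W)={1,2,3,4,5} D(Y)={4}: W {1,2,3,4,5}->{1,2,3}
Constraint 3 (X != W) on D(X)={3} D(W)={1,2,3}: W {1,2,3}->{1,2}
Constraint 4 (Y < W) on D(Y)={4} D(W)={1,2}: Y {4}->{}; W {1,2}->{}
So after all 4 constraints: D(W) = {}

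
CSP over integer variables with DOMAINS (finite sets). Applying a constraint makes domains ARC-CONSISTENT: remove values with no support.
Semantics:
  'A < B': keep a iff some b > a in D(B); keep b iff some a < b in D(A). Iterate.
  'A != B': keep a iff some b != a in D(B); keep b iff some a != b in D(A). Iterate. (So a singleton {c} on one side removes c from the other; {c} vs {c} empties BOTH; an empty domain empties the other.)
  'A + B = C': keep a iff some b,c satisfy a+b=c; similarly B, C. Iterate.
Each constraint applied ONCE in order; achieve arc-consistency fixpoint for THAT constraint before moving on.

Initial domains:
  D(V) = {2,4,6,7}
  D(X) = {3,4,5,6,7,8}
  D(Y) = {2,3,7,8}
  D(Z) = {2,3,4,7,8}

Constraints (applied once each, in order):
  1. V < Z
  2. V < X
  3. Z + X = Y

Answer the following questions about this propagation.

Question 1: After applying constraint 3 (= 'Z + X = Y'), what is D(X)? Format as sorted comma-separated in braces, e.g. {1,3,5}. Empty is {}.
Answer: {3,4,5}

Derivation:
Constraint 1 (V < Z) on D(V)={2,4,6,7} D(Z)={2,3,4,7,8}: Z {2,3,4,7,8}->{3,4,7,8}
Constraint 2 (V < X) on D(V)={2,4,6,7} D(X)={3,4,5,6,7,8}: no change
Constraint 3 (Z + X = Y) on D(Z)={3,4,7,8} D(X)={3,4,5,6,7,8} D(Y)={2,3,7,8}: Z {3,4,7,8}->{3,4}; X {3,4,5,6,7,8}->{3,4,5}; Y {2,3,7,8}->{7,8}
So after constraint 3: D(X) = {3,4,5}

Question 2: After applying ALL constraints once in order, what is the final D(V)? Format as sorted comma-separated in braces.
Constraint 1 (V < Z) on D(V)={2,4,6,7} D(Z)={2,3,4,7,8}: Z {2,3,4,7,8}->{3,4,7,8}
Constraint 2 (V < X) on D(V)={2,4,6,7} D(X)={3,4,5,6,7,8}: no change
Constraint 3 (Z + X = Y) on D(Z)={3,4,7,8} D(X)={3,4,5,6,7,8} D(Y)={2,3,7,8}: Z {3,4,7,8}->{3,4}; X {3,4,5,6,7,8}->{3,4,5}; Y {2,3,7,8}->{7,8}
So after all 3 constraints: D(V) = {2,4,6,7}

Answer: {2,4,6,7}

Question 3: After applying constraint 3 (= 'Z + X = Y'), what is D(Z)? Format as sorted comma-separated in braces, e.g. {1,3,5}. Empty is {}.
Constraint 1 (V < Z) on D(V)={2,4,6,7} D(Z)={2,3,4,7,8}: Z {2,3,4,7,8}->{3,4,7,8}
Constraint 2 (V < X) on D(V)={2,4,6,7} D(X)={3,4,5,6,7,8}: no change
Constraint 3 (Z + X = Y) on D(Z)={3,4,7,8} D(X)={3,4,5,6,7,8} D(Y)={2,3,7,8}: Z {3,4,7,8}->{3,4}; X {3,4,5,6,7,8}->{3,4,5}; Y {2,3,7,8}->{7,8}
So after constraint 3: D(Z) = {3,4}

Answer: {3,4}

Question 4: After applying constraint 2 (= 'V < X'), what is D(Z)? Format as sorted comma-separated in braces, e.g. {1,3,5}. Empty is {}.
Constraint 1 (V < Z) on D(V)={2,4,6,7} D(Z)={2,3,4,7,8}: Z {2,3,4,7,8}->{3,4,7,8}
Constraint 2 (V < X) on D(V)={2,4,6,7} D(X)={3,4,5,6,7,8}: no change
So after constraint 2: D(Z) = {3,4,7,8}

Answer: {3,4,7,8}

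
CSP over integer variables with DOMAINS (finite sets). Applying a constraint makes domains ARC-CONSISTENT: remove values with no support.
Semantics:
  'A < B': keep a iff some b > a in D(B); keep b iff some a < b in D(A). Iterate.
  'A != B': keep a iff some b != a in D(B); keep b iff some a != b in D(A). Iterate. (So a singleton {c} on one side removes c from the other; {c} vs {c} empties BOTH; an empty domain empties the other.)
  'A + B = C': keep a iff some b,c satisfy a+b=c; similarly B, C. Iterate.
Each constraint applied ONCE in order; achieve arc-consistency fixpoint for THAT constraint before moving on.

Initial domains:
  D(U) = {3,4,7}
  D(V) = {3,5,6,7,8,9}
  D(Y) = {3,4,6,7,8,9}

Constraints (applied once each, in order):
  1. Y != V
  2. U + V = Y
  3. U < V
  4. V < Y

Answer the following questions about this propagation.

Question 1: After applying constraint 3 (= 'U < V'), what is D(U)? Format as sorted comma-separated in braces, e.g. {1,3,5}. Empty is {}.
Constraint 1 (Y != V) on D(Y)={3,4,6,7,8,9} D(V)={3,5,6,7,8,9}: no change
Constraint 2 (U + V = Y) on D(U)={3,4,7} D(V)={3,5,6,7,8,9} D(Y)={3,4,6,7,8,9}: U {3,4,7}->{3,4}; V {3,5,6,7,8,9}->{3,5,6}; Y {3,4,6,7,8,9}->{6,7,8,9}
Constraint 3 (U < V) on D(U)={3,4} D(V)={3,5,6}: V {3,5,6}->{5,6}
So after constraint 3: D(U) = {3,4}

Answer: {3,4}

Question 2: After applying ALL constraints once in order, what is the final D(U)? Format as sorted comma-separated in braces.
Answer: {3,4}

Derivation:
Constraint 1 (Y != V) on D(Y)={3,4,6,7,8,9} D(V)={3,5,6,7,8,9}: no change
Constraint 2 (U + V = Y) on D(U)={3,4,7} D(V)={3,5,6,7,8,9} D(Y)={3,4,6,7,8,9}: U {3,4,7}->{3,4}; V {3,5,6,7,8,9}->{3,5,6}; Y {3,4,6,7,8,9}->{6,7,8,9}
Constraint 3 (U < V) on D(U)={3,4} D(V)={3,5,6}: V {3,5,6}->{5,6}
Constraint 4 (V < Y) on D(V)={5,6} D(Y)={6,7,8,9}: no change
So after all 4 constraints: D(U) = {3,4}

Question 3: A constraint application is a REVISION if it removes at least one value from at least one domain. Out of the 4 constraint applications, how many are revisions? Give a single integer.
Answer: 2

Derivation:
Constraint 1 (Y != V) on D(Y)={3,4,6,7,8,9} D(V)={3,5,6,7,8,9}: no change => not a revision
Constraint 2 (U + V = Y) on D(U)={3,4,7} D(V)={3,5,6,7,8,9} D(Y)={3,4,6,7,8,9}: U {3,4,7}->{3,4}; V {3,5,6,7,8,9}->{3,5,6}; Y {3,4,6,7,8,9}->{6,7,8,9} => REVISION
Constraint 3 (U < V) on D(U)={3,4} D(V)={3,5,6}: V {3,5,6}->{5,6} => REVISION
Constraint 4 (V < Y) on D(V)={5,6} D(Y)={6,7,8,9}: no change => not a revision
Total revisions = 2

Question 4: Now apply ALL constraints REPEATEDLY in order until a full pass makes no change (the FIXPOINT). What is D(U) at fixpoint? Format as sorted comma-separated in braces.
pass 0 (initial): D(U)={3,4,7}
pass 1: U {3,4,7}->{3,4}; V {3,5,6,7,8,9}->{5,6}; Y {3,4,6,7,8,9}->{6,7,8,9}
pass 2: Y {6,7,8,9}->{8,9}
pass 3: no change
Fixpoint after 3 passes: D(U) = {3,4}

Answer: {3,4}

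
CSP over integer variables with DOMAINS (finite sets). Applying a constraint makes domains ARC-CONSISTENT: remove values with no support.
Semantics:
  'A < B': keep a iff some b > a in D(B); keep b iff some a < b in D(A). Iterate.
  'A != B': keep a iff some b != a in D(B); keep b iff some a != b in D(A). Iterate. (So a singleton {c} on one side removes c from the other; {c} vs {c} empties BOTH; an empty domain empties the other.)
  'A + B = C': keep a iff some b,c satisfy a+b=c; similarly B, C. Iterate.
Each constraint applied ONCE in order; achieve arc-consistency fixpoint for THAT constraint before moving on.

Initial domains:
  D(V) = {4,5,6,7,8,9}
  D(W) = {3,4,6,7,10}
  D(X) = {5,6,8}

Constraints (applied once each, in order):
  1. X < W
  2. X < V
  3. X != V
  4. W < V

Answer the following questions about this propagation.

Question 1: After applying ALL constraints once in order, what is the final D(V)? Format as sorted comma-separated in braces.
Answer: {7,8,9}

Derivation:
Constraint 1 (X < W) on D(X)={5,6,8} D(W)={3,4,6,7,10}: W {3,4,6,7,10}->{6,7,10}
Constraint 2 (X < V) on D(X)={5,6,8} D(V)={4,5,6,7,8,9}: V {4,5,6,7,8,9}->{6,7,8,9}
Constraint 3 (X != V) on D(X)={5,6,8} D(V)={6,7,8,9}: no change
Constraint 4 (W < V) on D(W)={6,7,10} D(V)={6,7,8,9}: W {6,7,10}->{6,7}; V {6,7,8,9}->{7,8,9}
So after all 4 constraints: D(V) = {7,8,9}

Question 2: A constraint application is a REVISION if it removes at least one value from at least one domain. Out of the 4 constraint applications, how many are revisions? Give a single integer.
Answer: 3

Derivation:
Constraint 1 (X < W) on D(X)={5,6,8} D(W)={3,4,6,7,10}: W {3,4,6,7,10}->{6,7,10} => REVISION
Constraint 2 (X < V) on D(X)={5,6,8} D(V)={4,5,6,7,8,9}: V {4,5,6,7,8,9}->{6,7,8,9} => REVISION
Constraint 3 (X != V) on D(X)={5,6,8} D(V)={6,7,8,9}: no change => not a revision
Constraint 4 (W < V) on D(W)={6,7,10} D(V)={6,7,8,9}: W {6,7,10}->{6,7}; V {6,7,8,9}->{7,8,9} => REVISION
Total revisions = 3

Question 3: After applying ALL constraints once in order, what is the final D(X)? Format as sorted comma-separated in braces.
Answer: {5,6,8}

Derivation:
Constraint 1 (X < W) on D(X)={5,6,8} D(W)={3,4,6,7,10}: W {3,4,6,7,10}->{6,7,10}
Constraint 2 (X < V) on D(X)={5,6,8} D(V)={4,5,6,7,8,9}: V {4,5,6,7,8,9}->{6,7,8,9}
Constraint 3 (X != V) on D(X)={5,6,8} D(V)={6,7,8,9}: no change
Constraint 4 (W < V) on D(W)={6,7,10} D(V)={6,7,8,9}: W {6,7,10}->{6,7}; V {6,7,8,9}->{7,8,9}
So after all 4 constraints: D(X) = {5,6,8}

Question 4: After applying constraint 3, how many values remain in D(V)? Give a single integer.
Constraint 1 (X < W) on D(X)={5,6,8} D(W)={3,4,6,7,10}: W {3,4,6,7,10}->{6,7,10}
Constraint 2 (X < V) on D(X)={5,6,8} D(V)={4,5,6,7,8,9}: V {4,5,6,7,8,9}->{6,7,8,9}
Constraint 3 (X != V) on D(X)={5,6,8} D(V)={6,7,8,9}: no change
So after constraint 3: D(V)={6,7,8,9}, size = 4

Answer: 4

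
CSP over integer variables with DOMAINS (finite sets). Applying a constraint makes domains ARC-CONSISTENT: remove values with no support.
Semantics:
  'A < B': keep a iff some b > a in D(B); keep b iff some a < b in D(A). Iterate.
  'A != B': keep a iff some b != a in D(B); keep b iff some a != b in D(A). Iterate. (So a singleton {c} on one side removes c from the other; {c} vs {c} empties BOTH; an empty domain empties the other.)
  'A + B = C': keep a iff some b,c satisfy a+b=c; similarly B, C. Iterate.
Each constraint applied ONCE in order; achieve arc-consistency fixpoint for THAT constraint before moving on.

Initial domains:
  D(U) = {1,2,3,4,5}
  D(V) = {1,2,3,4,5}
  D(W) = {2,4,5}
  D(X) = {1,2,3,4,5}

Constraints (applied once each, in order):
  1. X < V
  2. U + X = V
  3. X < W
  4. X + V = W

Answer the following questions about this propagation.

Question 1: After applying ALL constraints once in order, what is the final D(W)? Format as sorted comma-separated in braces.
Constraint 1 (X < V) on D(X)={1,2,3,4,5} D(V)={1,2,3,4,5}: X {1,2,3,4,5}->{1,2,3,4}; V {1,2,3,4,5}->{2,3,4,5}
Constraint 2 (U + X = V) on D(U)={1,2,3,4,5} D(X)={1,2,3,4} D(V)={2,3,4,5}: U {1,2,3,4,5}->{1,2,3,4}
Constraint 3 (X < W) on D(X)={1,2,3,4} D(W)={2,4,5}: no change
Constraint 4 (X + V = W) on D(X)={1,2,3,4} D(V)={2,3,4,5} D(W)={2,4,5}: X {1,2,3,4}->{1,2,3}; V {2,3,4,5}->{2,3,4}; W {2,4,5}->{4,5}
So after all 4 constraints: D(W) = {4,5}

Answer: {4,5}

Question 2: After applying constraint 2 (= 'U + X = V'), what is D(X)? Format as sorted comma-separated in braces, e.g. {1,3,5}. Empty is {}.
Answer: {1,2,3,4}

Derivation:
Constraint 1 (X < V) on D(X)={1,2,3,4,5} D(V)={1,2,3,4,5}: X {1,2,3,4,5}->{1,2,3,4}; V {1,2,3,4,5}->{2,3,4,5}
Constraint 2 (U + X = V) on D(U)={1,2,3,4,5} D(X)={1,2,3,4} D(V)={2,3,4,5}: U {1,2,3,4,5}->{1,2,3,4}
So after constraint 2: D(X) = {1,2,3,4}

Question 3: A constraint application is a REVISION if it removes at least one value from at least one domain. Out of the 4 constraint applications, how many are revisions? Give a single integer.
Answer: 3

Derivation:
Constraint 1 (X < V) on D(X)={1,2,3,4,5} D(V)={1,2,3,4,5}: X {1,2,3,4,5}->{1,2,3,4}; V {1,2,3,4,5}->{2,3,4,5} => REVISION
Constraint 2 (U + X = V) on D(U)={1,2,3,4,5} D(X)={1,2,3,4} D(V)={2,3,4,5}: U {1,2,3,4,5}->{1,2,3,4} => REVISION
Constraint 3 (X < W) on D(X)={1,2,3,4} D(W)={2,4,5}: no change => not a revision
Constraint 4 (X + V = W) on D(X)={1,2,3,4} D(V)={2,3,4,5} D(W)={2,4,5}: X {1,2,3,4}->{1,2,3}; V {2,3,4,5}->{2,3,4}; W {2,4,5}->{4,5} => REVISION
Total revisions = 3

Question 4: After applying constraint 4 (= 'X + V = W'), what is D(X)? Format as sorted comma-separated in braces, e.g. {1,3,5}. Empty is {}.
Answer: {1,2,3}

Derivation:
Constraint 1 (X < V) on D(X)={1,2,3,4,5} D(V)={1,2,3,4,5}: X {1,2,3,4,5}->{1,2,3,4}; V {1,2,3,4,5}->{2,3,4,5}
Constraint 2 (U + X = V) on D(U)={1,2,3,4,5} D(X)={1,2,3,4} D(V)={2,3,4,5}: U {1,2,3,4,5}->{1,2,3,4}
Constraint 3 (X < W) on D(X)={1,2,3,4} D(W)={2,4,5}: no change
Constraint 4 (X + V = W) on D(X)={1,2,3,4} D(V)={2,3,4,5} D(W)={2,4,5}: X {1,2,3,4}->{1,2,3}; V {2,3,4,5}->{2,3,4}; W {2,4,5}->{4,5}
So after constraint 4: D(X) = {1,2,3}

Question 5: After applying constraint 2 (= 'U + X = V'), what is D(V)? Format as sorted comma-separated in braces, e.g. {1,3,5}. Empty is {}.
Answer: {2,3,4,5}

Derivation:
Constraint 1 (X < V) on D(X)={1,2,3,4,5} D(V)={1,2,3,4,5}: X {1,2,3,4,5}->{1,2,3,4}; V {1,2,3,4,5}->{2,3,4,5}
Constraint 2 (U + X = V) on D(U)={1,2,3,4,5} D(X)={1,2,3,4} D(V)={2,3,4,5}: U {1,2,3,4,5}->{1,2,3,4}
So after constraint 2: D(V) = {2,3,4,5}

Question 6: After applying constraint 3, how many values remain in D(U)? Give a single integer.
Answer: 4

Derivation:
Constraint 1 (X < V) on D(X)={1,2,3,4,5} D(V)={1,2,3,4,5}: X {1,2,3,4,5}->{1,2,3,4}; V {1,2,3,4,5}->{2,3,4,5}
Constraint 2 (U + X = V) on D(U)={1,2,3,4,5} D(X)={1,2,3,4} D(V)={2,3,4,5}: U {1,2,3,4,5}->{1,2,3,4}
Constraint 3 (X < W) on D(X)={1,2,3,4} D(W)={2,4,5}: no change
So after constraint 3: D(U)={1,2,3,4}, size = 4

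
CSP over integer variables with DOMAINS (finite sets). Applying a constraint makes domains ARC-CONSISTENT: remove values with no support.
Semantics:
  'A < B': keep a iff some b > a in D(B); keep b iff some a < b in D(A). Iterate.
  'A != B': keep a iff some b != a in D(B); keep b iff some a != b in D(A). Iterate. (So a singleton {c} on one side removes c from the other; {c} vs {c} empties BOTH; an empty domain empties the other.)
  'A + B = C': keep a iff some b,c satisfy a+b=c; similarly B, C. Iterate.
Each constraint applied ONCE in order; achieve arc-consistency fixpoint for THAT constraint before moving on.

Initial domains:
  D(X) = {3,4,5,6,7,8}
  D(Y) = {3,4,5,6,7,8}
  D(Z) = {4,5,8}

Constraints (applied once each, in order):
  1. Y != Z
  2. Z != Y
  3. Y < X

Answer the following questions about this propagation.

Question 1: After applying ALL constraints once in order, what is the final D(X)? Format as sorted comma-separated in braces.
Answer: {4,5,6,7,8}

Derivation:
Constraint 1 (Y != Z) on D(Y)={3,4,5,6,7,8} D(Z)={4,5,8}: no change
Constraint 2 (Z != Y) on D(Z)={4,5,8} D(Y)={3,4,5,6,7,8}: no change
Constraint 3 (Y < X) on D(Y)={3,4,5,6,7,8} D(X)={3,4,5,6,7,8}: Y {3,4,5,6,7,8}->{3,4,5,6,7}; X {3,4,5,6,7,8}->{4,5,6,7,8}
So after all 3 constraints: D(X) = {4,5,6,7,8}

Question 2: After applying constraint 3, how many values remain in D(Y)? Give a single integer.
Constraint 1 (Y != Z) on D(Y)={3,4,5,6,7,8} D(Z)={4,5,8}: no change
Constraint 2 (Z != Y) on D(Z)={4,5,8} D(Y)={3,4,5,6,7,8}: no change
Constraint 3 (Y < X) on D(Y)={3,4,5,6,7,8} D(X)={3,4,5,6,7,8}: Y {3,4,5,6,7,8}->{3,4,5,6,7}; X {3,4,5,6,7,8}->{4,5,6,7,8}
So after constraint 3: D(Y)={3,4,5,6,7}, size = 5

Answer: 5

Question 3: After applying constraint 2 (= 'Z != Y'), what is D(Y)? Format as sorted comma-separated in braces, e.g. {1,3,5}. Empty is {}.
Answer: {3,4,5,6,7,8}

Derivation:
Constraint 1 (Y != Z) on D(Y)={3,4,5,6,7,8} D(Z)={4,5,8}: no change
Constraint 2 (Z != Y) on D(Z)={4,5,8} D(Y)={3,4,5,6,7,8}: no change
So after constraint 2: D(Y) = {3,4,5,6,7,8}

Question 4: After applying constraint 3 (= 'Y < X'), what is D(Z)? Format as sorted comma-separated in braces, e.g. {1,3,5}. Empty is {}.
Answer: {4,5,8}

Derivation:
Constraint 1 (Y != Z) on D(Y)={3,4,5,6,7,8} D(Z)={4,5,8}: no change
Constraint 2 (Z != Y) on D(Z)={4,5,8} D(Y)={3,4,5,6,7,8}: no change
Constraint 3 (Y < X) on D(Y)={3,4,5,6,7,8} D(X)={3,4,5,6,7,8}: Y {3,4,5,6,7,8}->{3,4,5,6,7}; X {3,4,5,6,7,8}->{4,5,6,7,8}
So after constraint 3: D(Z) = {4,5,8}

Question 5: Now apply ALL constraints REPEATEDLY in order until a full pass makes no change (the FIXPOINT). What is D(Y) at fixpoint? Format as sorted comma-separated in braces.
pass 0 (initial): D(Y)={3,4,5,6,7,8}
pass 1: X {3,4,5,6,7,8}->{4,5,6,7,8}; Y {3,4,5,6,7,8}->{3,4,5,6,7}
pass 2: no change
Fixpoint after 2 passes: D(Y) = {3,4,5,6,7}

Answer: {3,4,5,6,7}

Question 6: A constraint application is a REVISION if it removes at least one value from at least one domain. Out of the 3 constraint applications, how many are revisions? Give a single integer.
Answer: 1

Derivation:
Constraint 1 (Y != Z) on D(Y)={3,4,5,6,7,8} D(Z)={4,5,8}: no change => not a revision
Constraint 2 (Z != Y) on D(Z)={4,5,8} D(Y)={3,4,5,6,7,8}: no change => not a revision
Constraint 3 (Y < X) on D(Y)={3,4,5,6,7,8} D(X)={3,4,5,6,7,8}: Y {3,4,5,6,7,8}->{3,4,5,6,7}; X {3,4,5,6,7,8}->{4,5,6,7,8} => REVISION
Total revisions = 1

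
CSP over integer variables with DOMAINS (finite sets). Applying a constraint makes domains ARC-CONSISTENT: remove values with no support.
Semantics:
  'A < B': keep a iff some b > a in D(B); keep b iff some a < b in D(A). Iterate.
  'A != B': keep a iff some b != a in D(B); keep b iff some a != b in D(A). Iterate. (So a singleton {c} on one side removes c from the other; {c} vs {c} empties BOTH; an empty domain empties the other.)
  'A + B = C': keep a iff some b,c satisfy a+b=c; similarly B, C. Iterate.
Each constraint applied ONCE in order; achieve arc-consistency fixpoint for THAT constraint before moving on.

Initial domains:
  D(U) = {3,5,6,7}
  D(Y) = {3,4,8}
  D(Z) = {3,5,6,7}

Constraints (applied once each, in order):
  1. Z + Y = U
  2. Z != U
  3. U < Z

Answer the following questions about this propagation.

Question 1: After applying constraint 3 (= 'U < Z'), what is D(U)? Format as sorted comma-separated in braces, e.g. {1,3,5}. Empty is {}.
Answer: {}

Derivation:
Constraint 1 (Z + Y = U) on D(Z)={3,5,6,7} D(Y)={3,4,8} D(U)={3,5,6,7}: Z {3,5,6,7}->{3}; Y {3,4,8}->{3,4}; U {3,5,6,7}->{6,7}
Constraint 2 (Z != U) on D(Z)={3} D(U)={6,7}: no change
Constraint 3 (U < Z) on D(U)={6,7} D(Z)={3}: U {6,7}->{}; Z {3}->{}
So after constraint 3: D(U) = {}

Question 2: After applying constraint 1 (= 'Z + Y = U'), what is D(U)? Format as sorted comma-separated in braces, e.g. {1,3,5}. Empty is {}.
Constraint 1 (Z + Y = U) on D(Z)={3,5,6,7} D(Y)={3,4,8} D(U)={3,5,6,7}: Z {3,5,6,7}->{3}; Y {3,4,8}->{3,4}; U {3,5,6,7}->{6,7}
So after constraint 1: D(U) = {6,7}

Answer: {6,7}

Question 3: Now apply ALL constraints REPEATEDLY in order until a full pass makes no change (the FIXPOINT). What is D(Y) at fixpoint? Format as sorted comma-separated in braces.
Answer: {}

Derivation:
pass 0 (initial): D(Y)={3,4,8}
pass 1: U {3,5,6,7}->{}; Y {3,4,8}->{3,4}; Z {3,5,6,7}->{}
pass 2: Y {3,4}->{}
pass 3: no change
Fixpoint after 3 passes: D(Y) = {}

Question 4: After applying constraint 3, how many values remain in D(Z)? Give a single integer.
Answer: 0

Derivation:
Constraint 1 (Z + Y = U) on D(Z)={3,5,6,7} D(Y)={3,4,8} D(U)={3,5,6,7}: Z {3,5,6,7}->{3}; Y {3,4,8}->{3,4}; U {3,5,6,7}->{6,7}
Constraint 2 (Z != U) on D(Z)={3} D(U)={6,7}: no change
Constraint 3 (U < Z) on D(U)={6,7} D(Z)={3}: U {6,7}->{}; Z {3}->{}
So after constraint 3: D(Z)={}, size = 0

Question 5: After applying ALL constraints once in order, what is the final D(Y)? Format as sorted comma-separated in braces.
Answer: {3,4}

Derivation:
Constraint 1 (Z + Y = U) on D(Z)={3,5,6,7} D(Y)={3,4,8} D(U)={3,5,6,7}: Z {3,5,6,7}->{3}; Y {3,4,8}->{3,4}; U {3,5,6,7}->{6,7}
Constraint 2 (Z != U) on D(Z)={3} D(U)={6,7}: no change
Constraint 3 (U < Z) on D(U)={6,7} D(Z)={3}: U {6,7}->{}; Z {3}->{}
So after all 3 constraints: D(Y) = {3,4}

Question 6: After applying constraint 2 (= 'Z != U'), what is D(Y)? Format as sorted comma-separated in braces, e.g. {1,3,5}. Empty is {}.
Constraint 1 (Z + Y = U) on D(Z)={3,5,6,7} D(Y)={3,4,8} D(U)={3,5,6,7}: Z {3,5,6,7}->{3}; Y {3,4,8}->{3,4}; U {3,5,6,7}->{6,7}
Constraint 2 (Z != U) on D(Z)={3} D(U)={6,7}: no change
So after constraint 2: D(Y) = {3,4}

Answer: {3,4}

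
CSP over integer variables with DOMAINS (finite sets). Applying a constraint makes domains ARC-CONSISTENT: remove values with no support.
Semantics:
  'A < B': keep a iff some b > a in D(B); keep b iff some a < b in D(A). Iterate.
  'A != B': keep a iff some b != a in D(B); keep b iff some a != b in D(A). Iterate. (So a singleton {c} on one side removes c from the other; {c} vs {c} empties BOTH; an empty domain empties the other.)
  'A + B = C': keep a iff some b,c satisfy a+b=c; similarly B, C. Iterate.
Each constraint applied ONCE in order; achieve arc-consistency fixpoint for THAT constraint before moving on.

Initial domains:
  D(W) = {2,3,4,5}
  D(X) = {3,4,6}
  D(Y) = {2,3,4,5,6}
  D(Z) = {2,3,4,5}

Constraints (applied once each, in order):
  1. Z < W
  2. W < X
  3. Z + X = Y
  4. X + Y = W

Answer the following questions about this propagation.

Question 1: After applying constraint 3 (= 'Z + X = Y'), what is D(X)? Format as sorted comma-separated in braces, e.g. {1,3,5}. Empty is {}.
Constraint 1 (Z < W) on D(Z)={2,3,4,5} D(W)={2,3,4,5}: Z {2,3,4,5}->{2,3,4}; W {2,3,4,5}->{3,4,5}
Constraint 2 (W < X) on D(W)={3,4,5} D(X)={3,4,6}: X {3,4,6}->{4,6}
Constraint 3 (Z + X = Y) on D(Z)={2,3,4} D(X)={4,6} D(Y)={2,3,4,5,6}: Z {2,3,4}->{2}; X {4,6}->{4}; Y {2,3,4,5,6}->{6}
So after constraint 3: D(X) = {4}

Answer: {4}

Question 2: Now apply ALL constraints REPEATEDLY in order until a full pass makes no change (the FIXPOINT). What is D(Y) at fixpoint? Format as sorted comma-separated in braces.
pass 0 (initial): D(Y)={2,3,4,5,6}
pass 1: W {2,3,4,5}->{}; X {3,4,6}->{}; Y {2,3,4,5,6}->{}; Z {2,3,4,5}->{2}
pass 2: Z {2}->{}
pass 3: no change
Fixpoint after 3 passes: D(Y) = {}

Answer: {}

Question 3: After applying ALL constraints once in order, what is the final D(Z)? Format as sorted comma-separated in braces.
Constraint 1 (Z < W) on D(Z)={2,3,4,5} D(W)={2,3,4,5}: Z {2,3,4,5}->{2,3,4}; W {2,3,4,5}->{3,4,5}
Constraint 2 (W < X) on D(W)={3,4,5} D(X)={3,4,6}: X {3,4,6}->{4,6}
Constraint 3 (Z + X = Y) on D(Z)={2,3,4} D(X)={4,6} D(Y)={2,3,4,5,6}: Z {2,3,4}->{2}; X {4,6}->{4}; Y {2,3,4,5,6}->{6}
Constraint 4 (X + Y = W) on D(X)={4} D(Y)={6} D(W)={3,4,5}: X {4}->{}; Y {6}->{}; W {3,4,5}->{}
So after all 4 constraints: D(Z) = {2}

Answer: {2}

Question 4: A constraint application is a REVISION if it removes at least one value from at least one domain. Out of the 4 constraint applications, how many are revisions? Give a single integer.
Answer: 4

Derivation:
Constraint 1 (Z < W) on D(Z)={2,3,4,5} D(W)={2,3,4,5}: Z {2,3,4,5}->{2,3,4}; W {2,3,4,5}->{3,4,5} => REVISION
Constraint 2 (W < X) on D(W)={3,4,5} D(X)={3,4,6}: X {3,4,6}->{4,6} => REVISION
Constraint 3 (Z + X = Y) on D(Z)={2,3,4} D(X)={4,6} D(Y)={2,3,4,5,6}: Z {2,3,4}->{2}; X {4,6}->{4}; Y {2,3,4,5,6}->{6} => REVISION
Constraint 4 (X + Y = W) on D(X)={4} D(Y)={6} D(W)={3,4,5}: X {4}->{}; Y {6}->{}; W {3,4,5}->{} => REVISION
Total revisions = 4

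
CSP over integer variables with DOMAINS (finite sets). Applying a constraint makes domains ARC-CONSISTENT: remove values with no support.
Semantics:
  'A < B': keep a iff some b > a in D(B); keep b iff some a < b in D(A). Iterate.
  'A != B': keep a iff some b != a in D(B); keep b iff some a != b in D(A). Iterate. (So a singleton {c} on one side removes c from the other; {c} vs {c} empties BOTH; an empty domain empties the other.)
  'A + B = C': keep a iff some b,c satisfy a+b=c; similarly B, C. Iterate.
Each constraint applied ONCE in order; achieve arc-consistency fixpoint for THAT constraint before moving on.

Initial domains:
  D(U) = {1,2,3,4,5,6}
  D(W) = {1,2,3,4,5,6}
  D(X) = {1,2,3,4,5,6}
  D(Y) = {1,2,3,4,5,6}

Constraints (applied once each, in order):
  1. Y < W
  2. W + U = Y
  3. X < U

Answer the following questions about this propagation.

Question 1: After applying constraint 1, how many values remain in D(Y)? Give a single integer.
Answer: 5

Derivation:
Constraint 1 (Y < W) on D(Y)={1,2,3,4,5,6} D(W)={1,2,3,4,5,6}: Y {1,2,3,4,5,6}->{1,2,3,4,5}; W {1,2,3,4,5,6}->{2,3,4,5,6}
So after constraint 1: D(Y)={1,2,3,4,5}, size = 5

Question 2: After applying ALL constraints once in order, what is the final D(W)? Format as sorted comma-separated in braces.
Answer: {2,3,4}

Derivation:
Constraint 1 (Y < W) on D(Y)={1,2,3,4,5,6} D(W)={1,2,3,4,5,6}: Y {1,2,3,4,5,6}->{1,2,3,4,5}; W {1,2,3,4,5,6}->{2,3,4,5,6}
Constraint 2 (W + U = Y) on D(W)={2,3,4,5,6} D(U)={1,2,3,4,5,6} D(Y)={1,2,3,4,5}: W {2,3,4,5,6}->{2,3,4}; U {1,2,3,4,5,6}->{1,2,3}; Y {1,2,3,4,5}->{3,4,5}
Constraint 3 (X < U) on D(X)={1,2,3,4,5,6} D(U)={1,2,3}: X {1,2,3,4,5,6}->{1,2}; U {1,2,3}->{2,3}
So after all 3 constraints: D(W) = {2,3,4}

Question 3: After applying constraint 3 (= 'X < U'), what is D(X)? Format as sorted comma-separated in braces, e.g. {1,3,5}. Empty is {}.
Constraint 1 (Y < W) on D(Y)={1,2,3,4,5,6} D(W)={1,2,3,4,5,6}: Y {1,2,3,4,5,6}->{1,2,3,4,5}; W {1,2,3,4,5,6}->{2,3,4,5,6}
Constraint 2 (W + U = Y) on D(W)={2,3,4,5,6} D(U)={1,2,3,4,5,6} D(Y)={1,2,3,4,5}: W {2,3,4,5,6}->{2,3,4}; U {1,2,3,4,5,6}->{1,2,3}; Y {1,2,3,4,5}->{3,4,5}
Constraint 3 (X < U) on D(X)={1,2,3,4,5,6} D(U)={1,2,3}: X {1,2,3,4,5,6}->{1,2}; U {1,2,3}->{2,3}
So after constraint 3: D(X) = {1,2}

Answer: {1,2}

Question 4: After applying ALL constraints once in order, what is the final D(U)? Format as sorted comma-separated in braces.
Answer: {2,3}

Derivation:
Constraint 1 (Y < W) on D(Y)={1,2,3,4,5,6} D(W)={1,2,3,4,5,6}: Y {1,2,3,4,5,6}->{1,2,3,4,5}; W {1,2,3,4,5,6}->{2,3,4,5,6}
Constraint 2 (W + U = Y) on D(W)={2,3,4,5,6} D(U)={1,2,3,4,5,6} D(Y)={1,2,3,4,5}: W {2,3,4,5,6}->{2,3,4}; U {1,2,3,4,5,6}->{1,2,3}; Y {1,2,3,4,5}->{3,4,5}
Constraint 3 (X < U) on D(X)={1,2,3,4,5,6} D(U)={1,2,3}: X {1,2,3,4,5,6}->{1,2}; U {1,2,3}->{2,3}
So after all 3 constraints: D(U) = {2,3}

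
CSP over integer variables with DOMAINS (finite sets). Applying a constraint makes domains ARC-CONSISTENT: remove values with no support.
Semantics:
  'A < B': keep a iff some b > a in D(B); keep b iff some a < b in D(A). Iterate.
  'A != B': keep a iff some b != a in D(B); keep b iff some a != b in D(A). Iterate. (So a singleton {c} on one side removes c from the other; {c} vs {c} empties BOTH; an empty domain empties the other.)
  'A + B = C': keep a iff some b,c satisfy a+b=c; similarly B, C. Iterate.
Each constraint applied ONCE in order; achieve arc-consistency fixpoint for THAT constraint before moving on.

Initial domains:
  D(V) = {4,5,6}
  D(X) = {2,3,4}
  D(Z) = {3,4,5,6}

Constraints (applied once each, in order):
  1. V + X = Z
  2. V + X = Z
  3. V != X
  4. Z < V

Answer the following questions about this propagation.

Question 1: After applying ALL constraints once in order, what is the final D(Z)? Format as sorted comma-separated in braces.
Answer: {}

Derivation:
Constraint 1 (V + X = Z) on D(V)={4,5,6} D(X)={2,3,4} D(Z)={3,4,5,6}: V {4,5,6}->{4}; X {2,3,4}->{2}; Z {3,4,5,6}->{6}
Constraint 2 (V + X = Z) on D(V)={4} D(X)={2} D(Z)={6}: no change
Constraint 3 (V != X) on D(V)={4} D(X)={2}: no change
Constraint 4 (Z < V) on D(Z)={6} D(V)={4}: Z {6}->{}; V {4}->{}
So after all 4 constraints: D(Z) = {}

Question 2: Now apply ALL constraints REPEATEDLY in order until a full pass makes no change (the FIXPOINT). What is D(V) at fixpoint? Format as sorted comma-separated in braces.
pass 0 (initial): D(V)={4,5,6}
pass 1: V {4,5,6}->{}; X {2,3,4}->{2}; Z {3,4,5,6}->{}
pass 2: X {2}->{}
pass 3: no change
Fixpoint after 3 passes: D(V) = {}

Answer: {}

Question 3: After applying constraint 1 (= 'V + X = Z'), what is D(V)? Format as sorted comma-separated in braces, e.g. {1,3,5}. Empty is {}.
Constraint 1 (V + X = Z) on D(V)={4,5,6} D(X)={2,3,4} D(Z)={3,4,5,6}: V {4,5,6}->{4}; X {2,3,4}->{2}; Z {3,4,5,6}->{6}
So after constraint 1: D(V) = {4}

Answer: {4}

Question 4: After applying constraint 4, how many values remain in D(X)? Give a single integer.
Constraint 1 (V + X = Z) on D(V)={4,5,6} D(X)={2,3,4} D(Z)={3,4,5,6}: V {4,5,6}->{4}; X {2,3,4}->{2}; Z {3,4,5,6}->{6}
Constraint 2 (V + X = Z) on D(V)={4} D(X)={2} D(Z)={6}: no change
Constraint 3 (V != X) on D(V)={4} D(X)={2}: no change
Constraint 4 (Z < V) on D(Z)={6} D(V)={4}: Z {6}->{}; V {4}->{}
So after constraint 4: D(X)={2}, size = 1

Answer: 1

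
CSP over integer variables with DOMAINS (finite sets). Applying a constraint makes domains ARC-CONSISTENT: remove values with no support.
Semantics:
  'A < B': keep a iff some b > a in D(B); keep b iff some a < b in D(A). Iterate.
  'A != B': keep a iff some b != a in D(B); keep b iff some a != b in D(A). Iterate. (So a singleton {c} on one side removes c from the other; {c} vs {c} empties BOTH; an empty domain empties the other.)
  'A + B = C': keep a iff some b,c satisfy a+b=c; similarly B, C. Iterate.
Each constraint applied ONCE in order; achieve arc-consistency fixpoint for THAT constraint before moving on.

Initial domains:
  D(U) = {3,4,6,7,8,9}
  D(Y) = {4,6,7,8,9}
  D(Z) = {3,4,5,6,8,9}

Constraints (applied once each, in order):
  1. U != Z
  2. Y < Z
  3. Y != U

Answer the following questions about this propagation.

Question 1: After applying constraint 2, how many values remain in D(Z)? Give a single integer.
Answer: 4

Derivation:
Constraint 1 (U != Z) on D(U)={3,4,6,7,8,9} D(Z)={3,4,5,6,8,9}: no change
Constraint 2 (Y < Z) on D(Y)={4,6,7,8,9} D(Z)={3,4,5,6,8,9}: Y {4,6,7,8,9}->{4,6,7,8}; Z {3,4,5,6,8,9}->{5,6,8,9}
So after constraint 2: D(Z)={5,6,8,9}, size = 4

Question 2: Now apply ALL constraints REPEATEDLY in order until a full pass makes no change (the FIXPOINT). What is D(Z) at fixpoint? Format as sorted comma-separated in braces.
pass 0 (initial): D(Z)={3,4,5,6,8,9}
pass 1: Y {4,6,7,8,9}->{4,6,7,8}; Z {3,4,5,6,8,9}->{5,6,8,9}
pass 2: no change
Fixpoint after 2 passes: D(Z) = {5,6,8,9}

Answer: {5,6,8,9}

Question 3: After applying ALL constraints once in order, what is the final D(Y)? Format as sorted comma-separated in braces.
Answer: {4,6,7,8}

Derivation:
Constraint 1 (U != Z) on D(U)={3,4,6,7,8,9} D(Z)={3,4,5,6,8,9}: no change
Constraint 2 (Y < Z) on D(Y)={4,6,7,8,9} D(Z)={3,4,5,6,8,9}: Y {4,6,7,8,9}->{4,6,7,8}; Z {3,4,5,6,8,9}->{5,6,8,9}
Constraint 3 (Y != U) on D(Y)={4,6,7,8} D(U)={3,4,6,7,8,9}: no change
So after all 3 constraints: D(Y) = {4,6,7,8}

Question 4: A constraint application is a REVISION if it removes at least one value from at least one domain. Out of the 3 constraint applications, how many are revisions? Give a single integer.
Answer: 1

Derivation:
Constraint 1 (U != Z) on D(U)={3,4,6,7,8,9} D(Z)={3,4,5,6,8,9}: no change => not a revision
Constraint 2 (Y < Z) on D(Y)={4,6,7,8,9} D(Z)={3,4,5,6,8,9}: Y {4,6,7,8,9}->{4,6,7,8}; Z {3,4,5,6,8,9}->{5,6,8,9} => REVISION
Constraint 3 (Y != U) on D(Y)={4,6,7,8} D(U)={3,4,6,7,8,9}: no change => not a revision
Total revisions = 1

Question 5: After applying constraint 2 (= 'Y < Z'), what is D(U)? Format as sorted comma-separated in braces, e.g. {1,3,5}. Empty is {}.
Answer: {3,4,6,7,8,9}

Derivation:
Constraint 1 (U != Z) on D(U)={3,4,6,7,8,9} D(Z)={3,4,5,6,8,9}: no change
Constraint 2 (Y < Z) on D(Y)={4,6,7,8,9} D(Z)={3,4,5,6,8,9}: Y {4,6,7,8,9}->{4,6,7,8}; Z {3,4,5,6,8,9}->{5,6,8,9}
So after constraint 2: D(U) = {3,4,6,7,8,9}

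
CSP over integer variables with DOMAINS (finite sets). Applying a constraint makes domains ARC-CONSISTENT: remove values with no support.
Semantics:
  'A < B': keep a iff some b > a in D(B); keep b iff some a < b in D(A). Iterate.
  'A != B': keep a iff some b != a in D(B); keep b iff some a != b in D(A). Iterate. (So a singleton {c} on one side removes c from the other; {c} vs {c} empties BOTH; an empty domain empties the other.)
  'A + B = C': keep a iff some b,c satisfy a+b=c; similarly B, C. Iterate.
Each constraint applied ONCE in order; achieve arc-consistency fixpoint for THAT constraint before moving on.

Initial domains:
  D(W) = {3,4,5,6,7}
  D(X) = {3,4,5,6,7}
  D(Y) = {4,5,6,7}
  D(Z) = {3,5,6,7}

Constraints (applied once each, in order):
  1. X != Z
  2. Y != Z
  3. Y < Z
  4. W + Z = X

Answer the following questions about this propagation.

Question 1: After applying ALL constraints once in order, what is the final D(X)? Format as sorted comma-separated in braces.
Answer: {}

Derivation:
Constraint 1 (X != Z) on D(X)={3,4,5,6,7} D(Z)={3,5,6,7}: no change
Constraint 2 (Y != Z) on D(Y)={4,5,6,7} D(Z)={3,5,6,7}: no change
Constraint 3 (Y < Z) on D(Y)={4,5,6,7} D(Z)={3,5,6,7}: Y {4,5,6,7}->{4,5,6}; Z {3,5,6,7}->{5,6,7}
Constraint 4 (W + Z = X) on D(W)={3,4,5,6,7} D(Z)={5,6,7} D(X)={3,4,5,6,7}: W {3,4,5,6,7}->{}; Z {5,6,7}->{}; X {3,4,5,6,7}->{}
So after all 4 constraints: D(X) = {}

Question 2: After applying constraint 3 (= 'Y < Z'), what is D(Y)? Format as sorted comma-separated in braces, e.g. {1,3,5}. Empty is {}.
Constraint 1 (X != Z) on D(X)={3,4,5,6,7} D(Z)={3,5,6,7}: no change
Constraint 2 (Y != Z) on D(Y)={4,5,6,7} D(Z)={3,5,6,7}: no change
Constraint 3 (Y < Z) on D(Y)={4,5,6,7} D(Z)={3,5,6,7}: Y {4,5,6,7}->{4,5,6}; Z {3,5,6,7}->{5,6,7}
So after constraint 3: D(Y) = {4,5,6}

Answer: {4,5,6}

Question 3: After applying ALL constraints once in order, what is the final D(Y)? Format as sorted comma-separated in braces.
Answer: {4,5,6}

Derivation:
Constraint 1 (X != Z) on D(X)={3,4,5,6,7} D(Z)={3,5,6,7}: no change
Constraint 2 (Y != Z) on D(Y)={4,5,6,7} D(Z)={3,5,6,7}: no change
Constraint 3 (Y < Z) on D(Y)={4,5,6,7} D(Z)={3,5,6,7}: Y {4,5,6,7}->{4,5,6}; Z {3,5,6,7}->{5,6,7}
Constraint 4 (W + Z = X) on D(W)={3,4,5,6,7} D(Z)={5,6,7} D(X)={3,4,5,6,7}: W {3,4,5,6,7}->{}; Z {5,6,7}->{}; X {3,4,5,6,7}->{}
So after all 4 constraints: D(Y) = {4,5,6}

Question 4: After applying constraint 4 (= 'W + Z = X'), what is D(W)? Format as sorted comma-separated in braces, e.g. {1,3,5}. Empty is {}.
Answer: {}

Derivation:
Constraint 1 (X != Z) on D(X)={3,4,5,6,7} D(Z)={3,5,6,7}: no change
Constraint 2 (Y != Z) on D(Y)={4,5,6,7} D(Z)={3,5,6,7}: no change
Constraint 3 (Y < Z) on D(Y)={4,5,6,7} D(Z)={3,5,6,7}: Y {4,5,6,7}->{4,5,6}; Z {3,5,6,7}->{5,6,7}
Constraint 4 (W + Z = X) on D(W)={3,4,5,6,7} D(Z)={5,6,7} D(X)={3,4,5,6,7}: W {3,4,5,6,7}->{}; Z {5,6,7}->{}; X {3,4,5,6,7}->{}
So after constraint 4: D(W) = {}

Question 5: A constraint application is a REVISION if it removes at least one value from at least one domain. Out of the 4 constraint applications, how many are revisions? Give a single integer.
Answer: 2

Derivation:
Constraint 1 (X != Z) on D(X)={3,4,5,6,7} D(Z)={3,5,6,7}: no change => not a revision
Constraint 2 (Y != Z) on D(Y)={4,5,6,7} D(Z)={3,5,6,7}: no change => not a revision
Constraint 3 (Y < Z) on D(Y)={4,5,6,7} D(Z)={3,5,6,7}: Y {4,5,6,7}->{4,5,6}; Z {3,5,6,7}->{5,6,7} => REVISION
Constraint 4 (W + Z = X) on D(W)={3,4,5,6,7} D(Z)={5,6,7} D(X)={3,4,5,6,7}: W {3,4,5,6,7}->{}; Z {5,6,7}->{}; X {3,4,5,6,7}->{} => REVISION
Total revisions = 2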